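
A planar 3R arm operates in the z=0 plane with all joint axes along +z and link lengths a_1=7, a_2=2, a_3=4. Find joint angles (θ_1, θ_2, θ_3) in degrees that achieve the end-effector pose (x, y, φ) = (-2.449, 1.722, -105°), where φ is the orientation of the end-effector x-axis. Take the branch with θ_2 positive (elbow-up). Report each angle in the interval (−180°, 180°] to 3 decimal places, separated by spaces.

89.997 135.007 29.997

wrist centre = target − a_3·(cos φ, sin φ) = (-1.4137, 5.5857)
cos θ_2 = (33.1987−7²−2²)/(2·7·2) = -0.7072; θ_2 = 135.0067° (elbow-up)
β = atan2(5.5857,-1.4137) = 104.2031°; ψ = atan2(1.4140,5.5856) = 14.2064°
θ_1 = β − ψ = 89.9967°
θ_3 = φ − θ_1 − θ_2 = 29.9966° (wrapped to (-180°,180°])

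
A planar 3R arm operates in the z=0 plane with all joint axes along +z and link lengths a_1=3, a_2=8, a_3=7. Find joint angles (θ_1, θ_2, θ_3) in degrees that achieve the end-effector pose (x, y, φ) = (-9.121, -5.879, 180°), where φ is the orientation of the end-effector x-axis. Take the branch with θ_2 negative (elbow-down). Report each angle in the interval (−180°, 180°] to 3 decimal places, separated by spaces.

5.315 -134.996 -50.319

wrist centre = target − a_3·(cos φ, sin φ) = (-2.1210, -5.8790)
cos θ_2 = (39.0613−3²−8²)/(2·3·8) = -0.7071; θ_2 = -134.9959° (elbow-down)
β = atan2(-5.8790,-2.1210) = -109.8382°; ψ = atan2(-5.6573,-2.6565) = -115.1531°
θ_1 = β − ψ = 5.3149°
θ_3 = φ − θ_1 − θ_2 = -50.3190° (wrapped to (-180°,180°])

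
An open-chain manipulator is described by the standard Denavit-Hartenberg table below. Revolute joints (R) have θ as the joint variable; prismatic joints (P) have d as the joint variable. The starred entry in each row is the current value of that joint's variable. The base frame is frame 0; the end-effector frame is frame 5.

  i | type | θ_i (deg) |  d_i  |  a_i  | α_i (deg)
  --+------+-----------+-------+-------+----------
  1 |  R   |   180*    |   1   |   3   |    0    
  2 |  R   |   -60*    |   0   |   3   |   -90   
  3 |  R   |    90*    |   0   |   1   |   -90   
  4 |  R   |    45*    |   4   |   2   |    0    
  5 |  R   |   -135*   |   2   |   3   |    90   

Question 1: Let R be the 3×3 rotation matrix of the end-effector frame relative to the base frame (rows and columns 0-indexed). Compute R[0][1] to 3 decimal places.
0.500

End-effector y-axis (col 1 of R) = (0.5000,-0.8660,-0.0000)
R[0][1] = 0.5000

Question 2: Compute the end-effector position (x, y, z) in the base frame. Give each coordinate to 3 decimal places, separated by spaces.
after link 1: o_1 = (-3.0000, 0.0000, 1.0000)
after link 2: o_2 = (-4.5000, 2.5981, 1.0000)
after link 3: o_3 = (-4.5000, 2.5981, 0.0000)
after link 4: o_4 = (-1.2753, -0.1589, -1.4142)
after link 5: o_5 = (-2.8733, -3.3910, -1.4142)

-2.873 -3.391 -1.414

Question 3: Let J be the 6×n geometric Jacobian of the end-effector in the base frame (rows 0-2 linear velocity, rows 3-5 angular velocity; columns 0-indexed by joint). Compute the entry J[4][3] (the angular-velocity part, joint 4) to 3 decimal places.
axis z_3 = (0.5000,-0.8660,-0.0000); lever o_n−o_3 = (1.6267,-5.9890,-1.4142)
cross product → J_v[:, 3] = (1.2247,0.7071,-1.5858)
J_ω[:, 3] = z_3
entry J[4][3] = -0.8660

-0.866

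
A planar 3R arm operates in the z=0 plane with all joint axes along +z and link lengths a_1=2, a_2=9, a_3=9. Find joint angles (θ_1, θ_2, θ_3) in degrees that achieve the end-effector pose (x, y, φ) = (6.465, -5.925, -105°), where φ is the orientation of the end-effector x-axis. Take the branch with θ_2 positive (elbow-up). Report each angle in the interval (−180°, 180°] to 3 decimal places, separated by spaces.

wrist centre = target − a_3·(cos φ, sin φ) = (8.7944, 2.7683)
cos θ_2 = (85.0046−2²−9²)/(2·2·9) = 0.0001; θ_2 = 89.9926° (elbow-up)
β = atan2(2.7683,8.7944) = 17.4732°; ψ = atan2(9.0000,2.0012) = 77.4642°
θ_1 = β − ψ = -59.9910°
θ_3 = φ − θ_1 − θ_2 = -135.0017° (wrapped to (-180°,180°])

-59.991 89.993 -135.002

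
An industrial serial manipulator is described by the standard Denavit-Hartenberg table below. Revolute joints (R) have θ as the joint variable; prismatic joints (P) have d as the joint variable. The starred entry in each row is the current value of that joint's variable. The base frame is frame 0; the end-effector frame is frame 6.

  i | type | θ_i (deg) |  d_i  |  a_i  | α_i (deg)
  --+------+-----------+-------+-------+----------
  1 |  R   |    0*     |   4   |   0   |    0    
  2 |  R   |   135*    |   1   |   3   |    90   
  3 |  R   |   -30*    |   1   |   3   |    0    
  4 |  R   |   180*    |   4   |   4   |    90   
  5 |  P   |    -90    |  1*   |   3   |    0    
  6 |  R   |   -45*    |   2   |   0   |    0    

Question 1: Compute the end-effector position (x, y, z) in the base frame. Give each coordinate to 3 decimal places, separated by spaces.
after link 1: o_1 = (0.0000, 0.0000, 4.0000)
after link 2: o_2 = (-2.1213, 2.1213, 5.0000)
after link 3: o_3 = (-3.2513, 4.6655, 3.5000)
after link 4: o_4 = (2.0266, 5.0445, 5.5000)
after link 5: o_5 = (-0.4483, 3.2767, 6.3660)
after link 6: o_6 = (-1.1554, 3.9838, 8.0981)

-1.155 3.984 8.098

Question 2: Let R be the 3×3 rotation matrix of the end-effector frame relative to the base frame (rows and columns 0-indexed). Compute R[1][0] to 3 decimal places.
-0.067

End-effector x-axis (col 0 of R) = (-0.9330,-0.0670,-0.3536)
R[1][0] = -0.0670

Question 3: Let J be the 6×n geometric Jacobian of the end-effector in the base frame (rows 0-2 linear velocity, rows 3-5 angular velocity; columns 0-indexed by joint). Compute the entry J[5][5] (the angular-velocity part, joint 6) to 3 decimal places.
0.866

axis z_5 = (-0.3536,0.3536,0.8660); lever o_n−o_5 = (-0.7071,0.7071,1.7321)
cross product → J_v[:, 5] = (-0.0000,-0.0000,0.0000)
J_ω[:, 5] = z_5
entry J[5][5] = 0.8660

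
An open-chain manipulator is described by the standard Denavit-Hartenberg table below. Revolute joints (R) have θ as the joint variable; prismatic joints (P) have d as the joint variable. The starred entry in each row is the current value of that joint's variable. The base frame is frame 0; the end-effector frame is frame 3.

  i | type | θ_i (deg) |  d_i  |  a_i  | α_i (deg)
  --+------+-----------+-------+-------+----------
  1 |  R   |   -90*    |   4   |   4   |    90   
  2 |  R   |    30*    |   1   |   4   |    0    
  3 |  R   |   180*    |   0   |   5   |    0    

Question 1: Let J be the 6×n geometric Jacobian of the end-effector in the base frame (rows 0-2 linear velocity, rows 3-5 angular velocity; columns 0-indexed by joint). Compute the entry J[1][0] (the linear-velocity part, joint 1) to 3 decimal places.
-1.000

axis z_0 = ẑ; lever o_n−o_0 = (-1.0000,-3.1340,3.5000)
cross product → J_v[:, 0] = (3.1340,-1.0000,0.0000)
J_ω[:, 0] = z_0
entry J[1][0] = -1.0000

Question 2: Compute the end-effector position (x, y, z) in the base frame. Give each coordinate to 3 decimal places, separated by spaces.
after link 1: o_1 = (0.0000, -4.0000, 4.0000)
after link 2: o_2 = (-1.0000, -7.4641, 6.0000)
after link 3: o_3 = (-1.0000, -3.1340, 3.5000)

-1.000 -3.134 3.500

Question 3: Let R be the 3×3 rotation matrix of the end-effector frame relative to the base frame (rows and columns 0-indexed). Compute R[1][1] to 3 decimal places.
End-effector y-axis (col 1 of R) = (-0.0000,-0.5000,-0.8660)
R[1][1] = -0.5000

-0.500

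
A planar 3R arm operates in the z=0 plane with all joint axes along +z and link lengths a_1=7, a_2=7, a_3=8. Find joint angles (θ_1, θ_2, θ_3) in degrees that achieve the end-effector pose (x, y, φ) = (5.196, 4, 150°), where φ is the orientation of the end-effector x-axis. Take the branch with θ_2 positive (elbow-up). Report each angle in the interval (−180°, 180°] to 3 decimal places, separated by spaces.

-30.001 60.002 119.999

wrist centre = target − a_3·(cos φ, sin φ) = (12.1242, 0.0000)
cos θ_2 = (146.9963−7²−7²)/(2·7·7) = 0.5000; θ_2 = 60.0025° (elbow-up)
β = atan2(0.0000,12.1242) = 0.0000°; ψ = atan2(6.0623,10.4997) = 30.0012°
θ_1 = β − ψ = -30.0012°
θ_3 = φ − θ_1 − θ_2 = 119.9988° (wrapped to (-180°,180°])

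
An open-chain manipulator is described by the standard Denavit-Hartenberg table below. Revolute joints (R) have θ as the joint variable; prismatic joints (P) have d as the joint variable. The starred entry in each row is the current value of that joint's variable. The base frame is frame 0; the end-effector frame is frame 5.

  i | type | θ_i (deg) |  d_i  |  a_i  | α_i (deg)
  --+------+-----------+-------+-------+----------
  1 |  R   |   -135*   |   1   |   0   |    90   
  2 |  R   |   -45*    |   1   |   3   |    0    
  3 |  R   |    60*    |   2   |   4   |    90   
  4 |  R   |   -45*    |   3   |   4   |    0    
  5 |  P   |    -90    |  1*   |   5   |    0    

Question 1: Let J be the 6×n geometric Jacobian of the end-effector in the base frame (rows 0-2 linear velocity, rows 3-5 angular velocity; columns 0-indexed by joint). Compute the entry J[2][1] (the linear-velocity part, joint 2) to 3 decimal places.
6.337

axis z_1 = (-0.7071,0.7071,0.0000); lever o_n−o_1 = (-2.1025,-6.8598,-5.1328)
cross product → J_v[:, 1] = (-3.6294,-3.6294,6.3373)
J_ω[:, 1] = z_1
entry J[2][1] = 6.3373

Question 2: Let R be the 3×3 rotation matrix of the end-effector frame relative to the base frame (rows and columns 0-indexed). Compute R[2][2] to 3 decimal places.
-0.966

End-effector z-axis (col 2 of R) = (-0.1830,-0.1830,-0.9659)
R[2][2] = -0.9659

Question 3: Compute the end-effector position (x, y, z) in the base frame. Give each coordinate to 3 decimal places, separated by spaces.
after link 1: o_1 = (0.0000, 0.0000, 1.0000)
after link 2: o_2 = (-2.2071, -0.7929, -1.1213)
after link 3: o_3 = (-6.3534, -2.1107, -0.0860)
after link 4: o_4 = (-6.8343, -6.5916, -2.2518)
after link 5: o_5 = (-2.1025, -6.8598, -4.1328)

-2.102 -6.860 -4.133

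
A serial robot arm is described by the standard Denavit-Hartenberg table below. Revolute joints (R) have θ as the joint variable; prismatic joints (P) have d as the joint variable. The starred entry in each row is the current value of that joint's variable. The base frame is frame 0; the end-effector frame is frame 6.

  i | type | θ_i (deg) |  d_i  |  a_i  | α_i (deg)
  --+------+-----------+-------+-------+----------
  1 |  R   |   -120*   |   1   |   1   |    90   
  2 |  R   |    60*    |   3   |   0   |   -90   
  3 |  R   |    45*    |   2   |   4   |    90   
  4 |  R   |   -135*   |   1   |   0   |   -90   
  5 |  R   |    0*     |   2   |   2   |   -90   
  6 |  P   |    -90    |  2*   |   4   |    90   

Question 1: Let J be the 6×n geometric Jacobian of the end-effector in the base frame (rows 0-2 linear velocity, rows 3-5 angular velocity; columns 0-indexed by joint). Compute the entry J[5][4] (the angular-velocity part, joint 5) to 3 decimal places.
0.079

axis z_4 = (0.0018,-0.9968,0.0795); lever o_n−o_4 = (0.3609,-6.2034,-2.3211)
cross product → J_v[:, 4] = (2.8067,0.0329,0.3484)
J_ω[:, 4] = z_4
entry J[5][4] = 0.0795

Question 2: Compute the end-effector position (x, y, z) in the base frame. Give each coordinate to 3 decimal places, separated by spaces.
after link 1: o_1 = (-0.5000, -0.8660, 1.0000)
after link 2: o_2 = (-3.0981, 0.6340, 1.0000)
after link 3: o_3 = (-0.4897, -0.5050, 4.4495)
after link 4: o_4 = (-1.2788, -0.4576, 5.0619)
after link 5: o_5 = (-2.5036, -2.5789, 3.6476)
after link 6: o_6 = (-0.9180, -6.6610, 2.7407)

-0.918 -6.661 2.741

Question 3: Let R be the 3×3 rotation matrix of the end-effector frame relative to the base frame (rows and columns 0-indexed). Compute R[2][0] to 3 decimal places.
End-effector x-axis (col 0 of R) = (0.0018,-0.9968,0.0795)
R[2][0] = 0.0795

0.079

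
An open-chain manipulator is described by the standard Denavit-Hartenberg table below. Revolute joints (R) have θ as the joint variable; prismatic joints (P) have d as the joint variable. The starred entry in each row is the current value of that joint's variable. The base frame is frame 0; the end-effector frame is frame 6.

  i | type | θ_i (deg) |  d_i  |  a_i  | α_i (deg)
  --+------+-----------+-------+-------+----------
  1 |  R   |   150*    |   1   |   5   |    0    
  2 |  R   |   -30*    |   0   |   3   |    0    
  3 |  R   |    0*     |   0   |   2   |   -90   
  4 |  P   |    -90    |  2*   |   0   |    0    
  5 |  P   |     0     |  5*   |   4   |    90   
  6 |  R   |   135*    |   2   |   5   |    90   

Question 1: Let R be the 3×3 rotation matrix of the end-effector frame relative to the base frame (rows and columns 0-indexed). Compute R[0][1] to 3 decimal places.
End-effector y-axis (col 1 of R) = (0.5000,-0.8660,0.0000)
R[0][1] = 0.5000

0.500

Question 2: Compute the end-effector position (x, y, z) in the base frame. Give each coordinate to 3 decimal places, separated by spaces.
after link 1: o_1 = (-4.3301, 2.5000, 1.0000)
after link 2: o_2 = (-5.8301, 5.0981, 1.0000)
after link 3: o_3 = (-6.8301, 6.8301, 1.0000)
after link 4: o_4 = (-8.5622, 5.8301, 1.0000)
after link 5: o_5 = (-12.8923, 3.3301, 5.0000)
after link 6: o_6 = (-14.9542, -0.1697, 1.4645)

-14.954 -0.170 1.464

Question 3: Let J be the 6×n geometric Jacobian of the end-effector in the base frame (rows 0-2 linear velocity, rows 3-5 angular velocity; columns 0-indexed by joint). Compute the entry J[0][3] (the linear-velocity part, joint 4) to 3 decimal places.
prismatic axis z_3 = (-0.8660,-0.5000,0.0000)
J_v[:, 3] = z_3; J_ω[:, 3] = (0,0,0)
entry J[0][3] = -0.8660

-0.866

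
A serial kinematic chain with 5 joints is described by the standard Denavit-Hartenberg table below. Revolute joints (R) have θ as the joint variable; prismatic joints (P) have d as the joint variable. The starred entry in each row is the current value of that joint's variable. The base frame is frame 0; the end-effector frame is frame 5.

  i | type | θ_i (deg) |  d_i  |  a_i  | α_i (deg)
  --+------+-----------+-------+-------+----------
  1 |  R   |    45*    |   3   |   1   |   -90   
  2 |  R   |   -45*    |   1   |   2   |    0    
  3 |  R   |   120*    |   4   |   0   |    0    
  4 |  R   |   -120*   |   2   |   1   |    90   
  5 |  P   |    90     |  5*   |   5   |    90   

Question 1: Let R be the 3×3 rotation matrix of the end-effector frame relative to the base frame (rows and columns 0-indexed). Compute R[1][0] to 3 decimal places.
0.707

End-effector x-axis (col 0 of R) = (-0.7071,0.7071,0.0000)
R[1][0] = 0.7071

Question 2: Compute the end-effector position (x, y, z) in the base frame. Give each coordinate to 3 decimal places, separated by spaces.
after link 1: o_1 = (0.7071, 0.7071, 3.0000)
after link 2: o_2 = (1.0000, 2.4142, 4.4142)
after link 3: o_3 = (-1.8284, 5.2426, 4.4142)
after link 4: o_4 = (-2.7426, 7.1569, 5.1213)
after link 5: o_5 = (-8.7782, 8.1924, 8.6569)

-8.778 8.192 8.657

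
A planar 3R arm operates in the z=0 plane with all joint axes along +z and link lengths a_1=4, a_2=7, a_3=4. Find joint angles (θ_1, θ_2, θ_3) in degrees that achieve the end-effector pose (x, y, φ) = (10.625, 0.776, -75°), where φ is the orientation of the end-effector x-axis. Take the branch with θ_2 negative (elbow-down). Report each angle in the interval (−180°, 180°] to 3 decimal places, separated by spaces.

wrist centre = target − a_3·(cos φ, sin φ) = (9.5897, 4.6397)
cos θ_2 = (113.4896−4²−7²)/(2·4·7) = 0.8659; θ_2 = -30.0159° (elbow-down)
β = atan2(4.6397,9.5897) = 25.8186°; ψ = atan2(-3.5017,10.0612) = -19.1898°
θ_1 = β − ψ = 45.0085°
θ_3 = φ − θ_1 − θ_2 = -89.9926° (wrapped to (-180°,180°])

45.008 -30.016 -89.993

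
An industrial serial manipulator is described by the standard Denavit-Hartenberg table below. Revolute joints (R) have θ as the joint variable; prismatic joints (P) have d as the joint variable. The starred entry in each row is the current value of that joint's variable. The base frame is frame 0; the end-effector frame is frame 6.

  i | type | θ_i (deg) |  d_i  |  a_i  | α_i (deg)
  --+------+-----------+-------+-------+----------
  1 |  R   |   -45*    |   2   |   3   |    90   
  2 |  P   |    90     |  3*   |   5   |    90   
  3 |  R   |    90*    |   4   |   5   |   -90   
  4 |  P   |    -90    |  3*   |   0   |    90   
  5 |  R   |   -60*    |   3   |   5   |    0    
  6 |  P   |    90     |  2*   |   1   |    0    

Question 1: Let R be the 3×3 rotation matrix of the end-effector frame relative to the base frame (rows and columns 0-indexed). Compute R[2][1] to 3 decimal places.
End-effector y-axis (col 1 of R) = (-0.3536,0.3536,-0.8660)
R[2][1] = -0.8660

-0.866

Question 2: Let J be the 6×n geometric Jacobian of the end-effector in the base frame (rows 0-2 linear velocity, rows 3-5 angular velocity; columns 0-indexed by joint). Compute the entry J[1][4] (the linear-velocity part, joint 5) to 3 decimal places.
-2.708

axis z_4 = (0.7071,0.7071,-0.0000); lever o_n−o_4 = (5.9157,1.1554,3.8301)
cross product → J_v[:, 4] = (2.7083,-2.7083,-3.3660)
J_ω[:, 4] = z_4
entry J[1][4] = -2.7083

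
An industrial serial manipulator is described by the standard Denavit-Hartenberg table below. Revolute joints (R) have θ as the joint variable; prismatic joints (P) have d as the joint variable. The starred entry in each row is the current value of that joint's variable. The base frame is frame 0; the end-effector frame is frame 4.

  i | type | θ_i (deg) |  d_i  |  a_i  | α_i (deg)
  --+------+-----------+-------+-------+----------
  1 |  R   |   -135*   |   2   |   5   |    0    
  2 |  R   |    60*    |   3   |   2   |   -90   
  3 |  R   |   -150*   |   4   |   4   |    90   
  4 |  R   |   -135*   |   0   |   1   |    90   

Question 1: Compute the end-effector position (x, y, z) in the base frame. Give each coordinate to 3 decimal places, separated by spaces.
-0.575 -1.861 6.646

after link 1: o_1 = (-3.5355, -3.5355, 2.0000)
after link 2: o_2 = (-3.0179, -5.4674, 5.0000)
after link 3: o_3 = (-0.0508, -1.0860, 7.0000)
after link 4: o_4 = (-0.5753, -1.8606, 6.6464)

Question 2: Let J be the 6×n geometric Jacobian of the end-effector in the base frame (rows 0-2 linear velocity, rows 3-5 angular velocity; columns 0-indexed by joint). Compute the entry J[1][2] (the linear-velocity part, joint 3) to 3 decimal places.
-1.590

axis z_2 = (0.9659,0.2588,0.0000); lever o_n−o_2 = (2.4426,3.6068,1.6464)
cross product → J_v[:, 2] = (0.4261,-1.5903,2.8517)
J_ω[:, 2] = z_2
entry J[1][2] = -1.5903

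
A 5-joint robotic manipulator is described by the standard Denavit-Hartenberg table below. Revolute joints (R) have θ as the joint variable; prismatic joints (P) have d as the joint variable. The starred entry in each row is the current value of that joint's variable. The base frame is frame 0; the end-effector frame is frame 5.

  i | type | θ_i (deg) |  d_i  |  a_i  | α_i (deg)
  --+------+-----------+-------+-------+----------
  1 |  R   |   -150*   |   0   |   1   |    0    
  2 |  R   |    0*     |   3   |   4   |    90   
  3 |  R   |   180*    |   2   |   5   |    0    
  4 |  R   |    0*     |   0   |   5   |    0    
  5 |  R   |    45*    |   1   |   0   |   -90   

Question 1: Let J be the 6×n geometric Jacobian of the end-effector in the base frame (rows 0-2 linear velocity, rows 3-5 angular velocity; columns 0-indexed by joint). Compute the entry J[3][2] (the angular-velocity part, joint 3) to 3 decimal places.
-0.500

axis z_2 = (-0.5000,0.8660,0.0000); lever o_n−o_2 = (7.1603,7.5981,0.0000)
cross product → J_v[:, 2] = (0.0000,0.0000,-10.0000)
J_ω[:, 2] = z_2
entry J[3][2] = -0.5000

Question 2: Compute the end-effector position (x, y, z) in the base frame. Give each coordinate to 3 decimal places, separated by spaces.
after link 1: o_1 = (-0.8660, -0.5000, 0.0000)
after link 2: o_2 = (-4.3301, -2.5000, 3.0000)
after link 3: o_3 = (-1.0000, 1.7321, 3.0000)
after link 4: o_4 = (3.3301, 4.2321, 3.0000)
after link 5: o_5 = (2.8301, 5.0981, 3.0000)

2.830 5.098 3.000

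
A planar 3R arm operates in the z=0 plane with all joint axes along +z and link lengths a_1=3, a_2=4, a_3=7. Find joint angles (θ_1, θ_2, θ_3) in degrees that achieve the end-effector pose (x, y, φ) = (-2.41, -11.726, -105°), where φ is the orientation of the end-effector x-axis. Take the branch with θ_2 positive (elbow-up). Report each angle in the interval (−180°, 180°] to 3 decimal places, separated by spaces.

wrist centre = target − a_3·(cos φ, sin φ) = (-0.5983, -4.9645)
cos θ_2 = (25.0044−3²−4²)/(2·3·4) = 0.0002; θ_2 = 89.9896° (elbow-up)
β = atan2(-4.9645,-0.5983) = -96.8715°; ψ = atan2(4.0000,3.0007) = 53.1234°
θ_1 = β − ψ = -149.9949°
θ_3 = φ − θ_1 − θ_2 = -44.9946° (wrapped to (-180°,180°])

-149.995 89.990 -44.995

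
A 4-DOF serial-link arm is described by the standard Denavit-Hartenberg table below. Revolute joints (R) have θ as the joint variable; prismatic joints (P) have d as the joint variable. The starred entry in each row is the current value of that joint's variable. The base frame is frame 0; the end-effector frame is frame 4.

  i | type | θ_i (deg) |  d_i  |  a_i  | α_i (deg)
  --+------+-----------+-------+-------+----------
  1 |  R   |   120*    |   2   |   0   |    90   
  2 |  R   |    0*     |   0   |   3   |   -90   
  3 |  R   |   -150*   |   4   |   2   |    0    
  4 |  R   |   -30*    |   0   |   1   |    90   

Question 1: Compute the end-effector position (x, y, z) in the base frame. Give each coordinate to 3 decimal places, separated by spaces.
0.732 0.732 6.000

after link 1: o_1 = (0.0000, 0.0000, 2.0000)
after link 2: o_2 = (-1.5000, 2.5981, 2.0000)
after link 3: o_3 = (0.2321, 1.5981, 6.0000)
after link 4: o_4 = (0.7321, 0.7321, 6.0000)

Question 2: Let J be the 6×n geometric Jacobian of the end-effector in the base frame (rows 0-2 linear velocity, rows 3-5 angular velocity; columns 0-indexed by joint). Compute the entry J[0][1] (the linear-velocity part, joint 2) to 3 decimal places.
axis z_1 = (0.8660,0.5000,0.0000); lever o_n−o_1 = (0.7321,0.7321,4.0000)
cross product → J_v[:, 1] = (2.0000,-3.4641,0.2679)
J_ω[:, 1] = z_1
entry J[0][1] = 2.0000

2.000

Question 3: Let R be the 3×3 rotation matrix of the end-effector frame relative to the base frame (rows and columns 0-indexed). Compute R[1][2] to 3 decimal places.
End-effector z-axis (col 2 of R) = (-0.8660,-0.5000,0.0000)
R[1][2] = -0.5000

-0.500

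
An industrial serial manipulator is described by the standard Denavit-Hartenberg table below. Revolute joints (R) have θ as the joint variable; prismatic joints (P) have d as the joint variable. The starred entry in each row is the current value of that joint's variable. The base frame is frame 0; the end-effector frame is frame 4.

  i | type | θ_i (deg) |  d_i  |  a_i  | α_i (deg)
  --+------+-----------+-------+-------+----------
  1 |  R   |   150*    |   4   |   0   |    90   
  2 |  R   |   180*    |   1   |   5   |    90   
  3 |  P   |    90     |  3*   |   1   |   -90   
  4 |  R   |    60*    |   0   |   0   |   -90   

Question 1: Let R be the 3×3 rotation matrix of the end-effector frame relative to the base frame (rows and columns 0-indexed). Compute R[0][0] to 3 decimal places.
End-effector x-axis (col 0 of R) = (0.2500,0.4330,-0.8660)
R[0][0] = 0.2500

0.250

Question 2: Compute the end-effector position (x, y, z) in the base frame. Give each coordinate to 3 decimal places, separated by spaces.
5.330 -0.768 7.000

after link 1: o_1 = (0.0000, 0.0000, 4.0000)
after link 2: o_2 = (4.8301, -1.6340, 4.0000)
after link 3: o_3 = (5.3301, -0.7679, 7.0000)
after link 4: o_4 = (5.3301, -0.7679, 7.0000)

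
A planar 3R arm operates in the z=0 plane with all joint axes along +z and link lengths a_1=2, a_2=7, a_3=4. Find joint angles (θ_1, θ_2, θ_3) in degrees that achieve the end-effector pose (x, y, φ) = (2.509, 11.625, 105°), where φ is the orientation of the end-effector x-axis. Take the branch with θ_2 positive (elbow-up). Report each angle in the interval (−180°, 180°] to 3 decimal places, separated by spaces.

wrist centre = target − a_3·(cos φ, sin φ) = (3.5443, 7.7613)
cos θ_2 = (72.7996−2²−7²)/(2·2·7) = 0.7071; θ_2 = 44.9982° (elbow-up)
β = atan2(7.7613,3.5443) = 65.4557°; ψ = atan2(4.9496,6.9499) = 35.4577°
θ_1 = β − ψ = 29.9980°
θ_3 = φ − θ_1 − θ_2 = 30.0039° (wrapped to (-180°,180°])

29.998 44.998 30.004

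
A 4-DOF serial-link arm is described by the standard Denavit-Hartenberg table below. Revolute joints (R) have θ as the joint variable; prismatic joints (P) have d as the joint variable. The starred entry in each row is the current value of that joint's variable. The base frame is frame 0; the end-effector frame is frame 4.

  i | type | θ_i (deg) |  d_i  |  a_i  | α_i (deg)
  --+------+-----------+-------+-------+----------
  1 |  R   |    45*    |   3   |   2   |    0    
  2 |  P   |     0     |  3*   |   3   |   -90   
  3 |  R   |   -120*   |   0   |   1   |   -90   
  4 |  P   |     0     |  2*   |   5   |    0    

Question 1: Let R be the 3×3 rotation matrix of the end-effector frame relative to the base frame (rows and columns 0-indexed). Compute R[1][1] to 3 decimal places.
End-effector y-axis (col 1 of R) = (0.7071,-0.7071,-0.0000)
R[1][1] = -0.7071

-0.707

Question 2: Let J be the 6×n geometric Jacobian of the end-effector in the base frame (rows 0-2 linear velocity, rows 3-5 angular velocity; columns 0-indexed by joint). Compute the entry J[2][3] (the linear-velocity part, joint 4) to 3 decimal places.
prismatic axis z_3 = (0.6124,0.6124,0.5000)
J_v[:, 3] = z_3; J_ω[:, 3] = (0,0,0)
entry J[2][3] = 0.5000

0.500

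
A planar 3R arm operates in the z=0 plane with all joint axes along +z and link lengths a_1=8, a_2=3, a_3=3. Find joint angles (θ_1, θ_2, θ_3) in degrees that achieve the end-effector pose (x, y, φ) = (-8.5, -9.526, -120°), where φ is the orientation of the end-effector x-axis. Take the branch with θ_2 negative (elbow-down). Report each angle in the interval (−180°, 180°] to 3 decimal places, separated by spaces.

-120.000 -60.005 60.005

wrist centre = target − a_3·(cos φ, sin φ) = (-7.0000, -6.9279)
cos θ_2 = (96.9961−8²−3²)/(2·8·3) = 0.4999; θ_2 = -60.0053° (elbow-down)
β = atan2(-6.9279,-7.0000) = -135.2965°; ψ = atan2(-2.5982,9.4998) = -15.2965°
θ_1 = β − ψ = -120.0000°
θ_3 = φ − θ_1 − θ_2 = 60.0053° (wrapped to (-180°,180°])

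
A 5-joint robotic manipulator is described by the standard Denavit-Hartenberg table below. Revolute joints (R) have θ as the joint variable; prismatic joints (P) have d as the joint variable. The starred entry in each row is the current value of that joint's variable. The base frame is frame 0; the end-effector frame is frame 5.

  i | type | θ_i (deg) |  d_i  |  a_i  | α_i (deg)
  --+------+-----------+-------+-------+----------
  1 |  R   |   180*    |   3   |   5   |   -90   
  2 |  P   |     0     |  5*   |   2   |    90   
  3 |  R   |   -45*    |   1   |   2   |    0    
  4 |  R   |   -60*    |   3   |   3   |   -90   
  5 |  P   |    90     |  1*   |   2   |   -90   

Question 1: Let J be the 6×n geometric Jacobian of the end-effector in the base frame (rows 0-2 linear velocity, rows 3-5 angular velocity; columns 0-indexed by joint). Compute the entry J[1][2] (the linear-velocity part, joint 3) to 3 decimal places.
axis z_2 = (0.0000,0.0000,1.0000); lever o_n−o_2 = (-1.6037,4.5708,2.0000)
cross product → J_v[:, 2] = (-4.5708,-1.6037,0.0000)
J_ω[:, 2] = z_2
entry J[1][2] = -1.6037

-1.604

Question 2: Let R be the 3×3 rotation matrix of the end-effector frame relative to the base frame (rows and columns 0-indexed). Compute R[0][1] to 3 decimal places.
0.966

End-effector y-axis (col 1 of R) = (0.9659,-0.2588,-0.0000)
R[0][1] = 0.9659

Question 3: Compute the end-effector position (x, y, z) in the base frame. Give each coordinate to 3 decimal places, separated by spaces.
-8.604 -0.429 5.000

after link 1: o_1 = (-5.0000, 0.0000, 3.0000)
after link 2: o_2 = (-7.0000, -5.0000, 3.0000)
after link 3: o_3 = (-8.4142, -3.5858, 4.0000)
after link 4: o_4 = (-7.6378, -0.6880, 7.0000)
after link 5: o_5 = (-8.6037, -0.4292, 5.0000)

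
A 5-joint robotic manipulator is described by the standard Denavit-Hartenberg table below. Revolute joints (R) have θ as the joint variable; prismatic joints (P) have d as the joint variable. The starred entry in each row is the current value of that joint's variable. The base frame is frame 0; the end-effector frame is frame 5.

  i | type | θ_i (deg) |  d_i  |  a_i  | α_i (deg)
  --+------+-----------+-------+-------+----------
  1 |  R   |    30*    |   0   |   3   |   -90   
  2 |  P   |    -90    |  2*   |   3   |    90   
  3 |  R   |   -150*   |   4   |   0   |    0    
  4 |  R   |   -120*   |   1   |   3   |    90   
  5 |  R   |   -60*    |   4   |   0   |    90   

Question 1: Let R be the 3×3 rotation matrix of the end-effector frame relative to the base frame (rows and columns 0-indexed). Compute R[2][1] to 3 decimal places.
1.000

End-effector y-axis (col 1 of R) = (-0.0000,0.0000,1.0000)
R[2][1] = 1.0000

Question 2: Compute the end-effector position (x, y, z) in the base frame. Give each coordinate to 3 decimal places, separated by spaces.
after link 1: o_1 = (2.5981, 1.5000, 0.0000)
after link 2: o_2 = (1.5981, 3.2321, 3.0000)
after link 3: o_3 = (-1.8660, 1.2321, 3.0000)
after link 4: o_4 = (-4.2321, 3.3301, 3.0000)
after link 5: o_5 = (-4.2321, 3.3301, 7.0000)

-4.232 3.330 7.000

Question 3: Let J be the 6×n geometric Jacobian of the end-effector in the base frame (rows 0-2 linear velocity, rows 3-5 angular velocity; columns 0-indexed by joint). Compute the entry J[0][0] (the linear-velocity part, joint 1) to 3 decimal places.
axis z_0 = ẑ; lever o_n−o_0 = (-4.2321,3.3301,7.0000)
cross product → J_v[:, 0] = (-3.3301,-4.2321,0.0000)
J_ω[:, 0] = z_0
entry J[0][0] = -3.3301

-3.330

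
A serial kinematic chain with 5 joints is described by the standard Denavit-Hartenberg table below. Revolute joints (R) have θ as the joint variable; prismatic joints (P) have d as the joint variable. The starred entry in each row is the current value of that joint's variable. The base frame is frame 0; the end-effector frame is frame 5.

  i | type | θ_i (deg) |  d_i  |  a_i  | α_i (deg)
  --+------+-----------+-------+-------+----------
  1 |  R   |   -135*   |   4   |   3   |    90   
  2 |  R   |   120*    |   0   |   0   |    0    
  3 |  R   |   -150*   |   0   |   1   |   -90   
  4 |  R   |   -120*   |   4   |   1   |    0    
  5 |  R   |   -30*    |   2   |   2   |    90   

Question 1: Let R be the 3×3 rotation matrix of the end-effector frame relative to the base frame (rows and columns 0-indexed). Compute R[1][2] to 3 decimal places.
End-effector z-axis (col 2 of R) = (0.9186,-0.3062,0.2500)
R[1][2] = -0.3062

-0.306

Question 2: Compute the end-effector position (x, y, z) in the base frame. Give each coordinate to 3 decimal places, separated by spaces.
-4.808 -2.169 9.812

after link 1: o_1 = (-2.1213, -2.1213, 4.0000)
after link 2: o_2 = (-2.1213, -2.1213, 4.0000)
after link 3: o_3 = (-2.7337, -2.7337, 3.5000)
after link 4: o_4 = (-4.4541, -3.2293, 7.2141)
after link 5: o_5 = (-4.8076, -2.1687, 9.8122)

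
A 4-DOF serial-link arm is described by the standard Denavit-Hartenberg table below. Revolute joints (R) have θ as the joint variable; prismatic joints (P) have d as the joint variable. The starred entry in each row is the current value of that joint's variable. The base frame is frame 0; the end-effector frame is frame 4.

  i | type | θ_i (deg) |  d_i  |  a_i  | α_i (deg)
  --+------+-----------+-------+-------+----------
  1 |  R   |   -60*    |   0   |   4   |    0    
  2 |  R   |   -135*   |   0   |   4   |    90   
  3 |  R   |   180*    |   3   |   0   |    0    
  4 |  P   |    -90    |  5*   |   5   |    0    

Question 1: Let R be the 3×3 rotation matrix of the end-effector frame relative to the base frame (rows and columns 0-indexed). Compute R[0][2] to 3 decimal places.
End-effector z-axis (col 2 of R) = (0.2588,0.9659,0.0000)
R[0][2] = 0.2588

0.259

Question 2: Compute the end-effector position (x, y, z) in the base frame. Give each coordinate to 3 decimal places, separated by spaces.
0.207 5.299 5.000

after link 1: o_1 = (2.0000, -3.4641, 0.0000)
after link 2: o_2 = (-1.8637, -2.4288, 0.0000)
after link 3: o_3 = (-1.0872, 0.4690, 0.0000)
after link 4: o_4 = (0.2068, 5.2986, 5.0000)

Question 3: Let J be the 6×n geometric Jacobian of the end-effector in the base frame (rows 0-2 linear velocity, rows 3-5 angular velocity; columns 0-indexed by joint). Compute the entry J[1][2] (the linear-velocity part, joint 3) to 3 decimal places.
axis z_2 = (0.2588,0.9659,0.0000); lever o_n−o_2 = (2.0706,7.7274,5.0000)
cross product → J_v[:, 2] = (4.8296,-1.2941,0.0000)
J_ω[:, 2] = z_2
entry J[1][2] = -1.2941

-1.294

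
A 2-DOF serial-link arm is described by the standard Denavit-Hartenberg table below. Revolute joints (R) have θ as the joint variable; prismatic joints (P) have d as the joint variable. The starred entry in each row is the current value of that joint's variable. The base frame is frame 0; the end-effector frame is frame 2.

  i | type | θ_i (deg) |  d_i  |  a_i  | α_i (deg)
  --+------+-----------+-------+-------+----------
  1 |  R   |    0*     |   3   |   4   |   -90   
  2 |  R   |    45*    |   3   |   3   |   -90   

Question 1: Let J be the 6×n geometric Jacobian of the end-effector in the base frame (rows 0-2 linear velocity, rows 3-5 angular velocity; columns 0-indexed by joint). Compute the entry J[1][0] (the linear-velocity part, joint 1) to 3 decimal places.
axis z_0 = ẑ; lever o_n−o_0 = (6.1213,3.0000,0.8787)
cross product → J_v[:, 0] = (-3.0000,6.1213,0.0000)
J_ω[:, 0] = z_0
entry J[1][0] = 6.1213

6.121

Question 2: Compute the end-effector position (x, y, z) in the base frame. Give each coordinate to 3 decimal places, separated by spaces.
after link 1: o_1 = (4.0000, 0.0000, 3.0000)
after link 2: o_2 = (6.1213, 3.0000, 0.8787)

6.121 3.000 0.879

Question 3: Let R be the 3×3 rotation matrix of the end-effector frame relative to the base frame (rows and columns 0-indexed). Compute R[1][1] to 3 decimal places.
End-effector y-axis (col 1 of R) = (-0.0000,-1.0000,-0.0000)
R[1][1] = -1.0000

-1.000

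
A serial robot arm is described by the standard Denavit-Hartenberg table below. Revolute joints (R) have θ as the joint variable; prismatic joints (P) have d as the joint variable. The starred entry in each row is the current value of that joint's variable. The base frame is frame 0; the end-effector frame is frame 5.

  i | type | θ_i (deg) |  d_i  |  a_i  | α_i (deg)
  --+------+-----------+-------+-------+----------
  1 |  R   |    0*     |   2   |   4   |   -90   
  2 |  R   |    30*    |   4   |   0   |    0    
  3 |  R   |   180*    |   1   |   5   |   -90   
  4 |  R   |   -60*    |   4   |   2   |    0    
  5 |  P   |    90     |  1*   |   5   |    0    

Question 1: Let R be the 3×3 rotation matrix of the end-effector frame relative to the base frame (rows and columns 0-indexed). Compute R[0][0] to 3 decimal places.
-0.750

End-effector x-axis (col 0 of R) = (-0.7500,-0.5000,0.4330)
R[0][0] = -0.7500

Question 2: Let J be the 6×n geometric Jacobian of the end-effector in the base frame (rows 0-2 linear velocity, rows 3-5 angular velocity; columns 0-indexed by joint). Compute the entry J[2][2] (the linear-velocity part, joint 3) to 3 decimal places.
6.446

axis z_2 = (0.0000,1.0000,0.0000); lever o_n−o_2 = (-6.4462,0.2321,9.4952)
cross product → J_v[:, 2] = (9.4952,-0.0000,6.4462)
J_ω[:, 2] = z_2
entry J[2][2] = 6.4462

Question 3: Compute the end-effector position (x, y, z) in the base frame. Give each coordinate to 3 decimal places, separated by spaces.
-2.446 4.232 11.495

after link 1: o_1 = (4.0000, 0.0000, 2.0000)
after link 2: o_2 = (4.0000, 4.0000, 2.0000)
after link 3: o_3 = (-0.3301, 5.0000, 4.5000)
after link 4: o_4 = (0.8038, 6.7321, 8.4641)
after link 5: o_5 = (-2.4462, 4.2321, 11.4952)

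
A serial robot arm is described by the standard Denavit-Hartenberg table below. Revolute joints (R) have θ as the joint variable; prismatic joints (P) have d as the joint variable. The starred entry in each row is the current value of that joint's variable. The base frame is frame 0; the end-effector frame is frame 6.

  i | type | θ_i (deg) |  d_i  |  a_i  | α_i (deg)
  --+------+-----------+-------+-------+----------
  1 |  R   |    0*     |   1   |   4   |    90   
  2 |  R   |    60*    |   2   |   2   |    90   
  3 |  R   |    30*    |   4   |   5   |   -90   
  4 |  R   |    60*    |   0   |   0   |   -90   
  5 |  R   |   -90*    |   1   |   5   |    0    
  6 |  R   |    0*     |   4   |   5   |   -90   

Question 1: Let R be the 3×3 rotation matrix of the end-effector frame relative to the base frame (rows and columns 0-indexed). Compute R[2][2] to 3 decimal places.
0.808

End-effector z-axis (col 2 of R) = (-0.5335,-0.2500,0.8080)
R[2][2] = 0.8080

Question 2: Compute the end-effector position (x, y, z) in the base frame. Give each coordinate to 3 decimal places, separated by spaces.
after link 1: o_1 = (4.0000, 0.0000, 1.0000)
after link 2: o_2 = (5.0000, -2.0000, 2.7321)
after link 3: o_3 = (10.6292, -4.5000, 4.4821)
after link 4: o_4 = (10.6292, -4.5000, 4.4821)
after link 5: o_5 = (8.5712, -8.3971, 1.9175)
after link 6: o_6 = (4.0891, -10.9952, -1.8457)

4.089 -10.995 -1.846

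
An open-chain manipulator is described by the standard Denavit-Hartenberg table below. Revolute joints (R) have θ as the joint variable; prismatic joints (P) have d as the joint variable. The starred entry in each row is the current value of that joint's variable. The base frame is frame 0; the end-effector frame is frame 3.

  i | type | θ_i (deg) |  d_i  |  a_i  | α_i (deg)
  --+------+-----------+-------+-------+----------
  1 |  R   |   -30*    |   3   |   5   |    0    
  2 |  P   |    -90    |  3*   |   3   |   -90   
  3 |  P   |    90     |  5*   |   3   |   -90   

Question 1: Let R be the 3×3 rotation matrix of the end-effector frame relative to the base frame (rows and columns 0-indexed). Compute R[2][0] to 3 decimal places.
-1.000

End-effector x-axis (col 0 of R) = (0.0000,-0.0000,-1.0000)
R[2][0] = -1.0000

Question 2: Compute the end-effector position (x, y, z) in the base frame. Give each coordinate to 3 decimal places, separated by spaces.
after link 1: o_1 = (4.3301, -2.5000, 3.0000)
after link 2: o_2 = (2.8301, -5.0981, 6.0000)
after link 3: o_3 = (7.1603, -7.5981, 3.0000)

7.160 -7.598 3.000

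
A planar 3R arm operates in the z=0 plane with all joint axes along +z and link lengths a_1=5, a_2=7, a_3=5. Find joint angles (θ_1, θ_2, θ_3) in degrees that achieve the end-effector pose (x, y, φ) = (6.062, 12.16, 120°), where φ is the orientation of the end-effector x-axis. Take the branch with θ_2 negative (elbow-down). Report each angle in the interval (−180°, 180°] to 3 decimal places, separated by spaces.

wrist centre = target − a_3·(cos φ, sin φ) = (8.5620, 7.8299)
cos θ_2 = (134.6148−5²−7²)/(2·5·7) = 0.8659; θ_2 = -30.0115° (elbow-down)
β = atan2(7.8299,8.5620) = 42.4426°; ψ = atan2(-3.5012,11.0615) = -17.5638°
θ_1 = β − ψ = 60.0064°
θ_3 = φ − θ_1 − θ_2 = 90.0051° (wrapped to (-180°,180°])

60.006 -30.011 90.005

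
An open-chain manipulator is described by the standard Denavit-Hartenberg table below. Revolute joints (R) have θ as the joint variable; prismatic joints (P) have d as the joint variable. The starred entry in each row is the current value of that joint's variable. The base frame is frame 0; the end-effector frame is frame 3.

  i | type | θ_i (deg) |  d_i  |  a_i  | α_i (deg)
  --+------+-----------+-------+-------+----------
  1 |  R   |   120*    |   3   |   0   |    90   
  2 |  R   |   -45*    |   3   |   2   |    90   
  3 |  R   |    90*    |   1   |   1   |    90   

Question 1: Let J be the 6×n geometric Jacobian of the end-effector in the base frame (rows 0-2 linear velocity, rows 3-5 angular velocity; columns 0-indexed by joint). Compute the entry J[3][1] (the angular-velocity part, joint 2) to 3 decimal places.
0.866

axis z_1 = (0.8660,0.5000,0.0000); lever o_n−o_1 = (3.1105,2.6124,-2.1213)
cross product → J_v[:, 1] = (-1.0607,1.8371,0.7071)
J_ω[:, 1] = z_1
entry J[3][1] = 0.8660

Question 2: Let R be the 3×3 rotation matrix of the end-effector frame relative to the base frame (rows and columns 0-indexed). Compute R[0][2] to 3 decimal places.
-0.354

End-effector z-axis (col 2 of R) = (-0.3536,0.6124,-0.7071)
R[0][2] = -0.3536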